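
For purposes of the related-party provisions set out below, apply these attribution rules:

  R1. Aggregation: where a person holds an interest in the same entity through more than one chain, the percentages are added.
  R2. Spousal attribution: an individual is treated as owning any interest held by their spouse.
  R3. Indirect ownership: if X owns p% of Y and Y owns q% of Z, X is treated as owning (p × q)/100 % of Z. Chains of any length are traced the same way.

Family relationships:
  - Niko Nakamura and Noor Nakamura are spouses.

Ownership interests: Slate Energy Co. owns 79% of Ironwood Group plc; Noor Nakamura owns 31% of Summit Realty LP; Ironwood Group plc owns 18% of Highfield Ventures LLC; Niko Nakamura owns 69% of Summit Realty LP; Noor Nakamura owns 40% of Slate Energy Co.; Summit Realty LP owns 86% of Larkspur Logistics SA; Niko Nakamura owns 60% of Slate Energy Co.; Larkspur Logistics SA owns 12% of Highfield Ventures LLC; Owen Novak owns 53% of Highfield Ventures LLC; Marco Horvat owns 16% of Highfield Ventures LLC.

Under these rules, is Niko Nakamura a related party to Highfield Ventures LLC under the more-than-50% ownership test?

No

By spousal attribution (R2), Niko Nakamura is treated as also owning Noor Nakamura's interest in Summit Realty LP, giving 69% + 31% = 100%.
By spousal attribution (R2), Niko Nakamura is treated as also owning Noor Nakamura's interest in Slate Energy Co, giving 60% + 40% = 100%.
Chain via Summit Realty LP → Larkspur Logistics SA (R3): 100% × 86% × 12% = 10.32% of Highfield Ventures LLC.
Chain via Slate Energy Co. → Ironwood Group plc (R3): 100% × 79% × 18% = 14.22% of Highfield Ventures LLC.
Aggregating (R1): 10.32% + 14.22% = 24.54%.
24.54% does not exceed the 50% threshold, so Niko is not a related party to Highfield Ventures LLC.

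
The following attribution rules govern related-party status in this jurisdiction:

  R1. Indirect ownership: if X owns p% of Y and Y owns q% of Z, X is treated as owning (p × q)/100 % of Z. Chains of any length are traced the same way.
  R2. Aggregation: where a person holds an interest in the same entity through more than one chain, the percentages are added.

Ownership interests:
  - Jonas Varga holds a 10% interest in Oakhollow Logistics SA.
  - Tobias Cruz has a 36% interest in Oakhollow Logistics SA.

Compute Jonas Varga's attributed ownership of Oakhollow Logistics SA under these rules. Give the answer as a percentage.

10%

Direct interest in Oakhollow Logistics SA: 10%.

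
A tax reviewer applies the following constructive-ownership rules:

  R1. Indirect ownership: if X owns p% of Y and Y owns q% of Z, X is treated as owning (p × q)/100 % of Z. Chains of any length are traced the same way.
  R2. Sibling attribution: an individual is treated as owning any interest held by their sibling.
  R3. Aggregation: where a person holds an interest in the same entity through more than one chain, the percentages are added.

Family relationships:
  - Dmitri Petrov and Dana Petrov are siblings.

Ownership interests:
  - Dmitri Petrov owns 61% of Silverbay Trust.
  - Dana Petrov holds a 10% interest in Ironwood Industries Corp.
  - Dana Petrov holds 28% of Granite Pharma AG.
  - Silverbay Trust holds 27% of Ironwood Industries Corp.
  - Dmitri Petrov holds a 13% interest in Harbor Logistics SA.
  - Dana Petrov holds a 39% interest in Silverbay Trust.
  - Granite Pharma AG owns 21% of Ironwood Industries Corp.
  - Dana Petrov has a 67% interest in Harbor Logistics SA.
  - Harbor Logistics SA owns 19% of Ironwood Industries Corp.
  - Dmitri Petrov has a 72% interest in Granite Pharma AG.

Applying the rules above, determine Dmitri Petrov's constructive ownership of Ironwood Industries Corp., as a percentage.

By sibling attribution (R2), Dmitri Petrov is treated as also owning Dana Petrov's interest in Granite Pharma AG, giving 72% + 28% = 100%.
By sibling attribution (R2), Dmitri Petrov is treated as also owning Dana Petrov's interest in Harbor Logistics SA, giving 13% + 67% = 80%.
By sibling attribution (R2), Dmitri Petrov is treated as also owning Dana Petrov's interest in Silverbay Trust, giving 61% + 39% = 100%.
By sibling attribution (R2), Dmitri Petrov is treated as owning Dana Petrov's 10% interest in Ironwood Industries Corp.
Chain via Granite Pharma AG (R1): 100% × 21% = 21% of Ironwood Industries Corp.
Chain via Harbor Logistics SA (R1): 80% × 19% = 15.2% of Ironwood Industries Corp.
Chain via Silverbay Trust (R1): 100% × 27% = 27% of Ironwood Industries Corp.
Direct interest in Ironwood Industries Corp: 10%.
Aggregating (R3): 21% + 15.2% + 27% + 10% = 73.2%.

73.2%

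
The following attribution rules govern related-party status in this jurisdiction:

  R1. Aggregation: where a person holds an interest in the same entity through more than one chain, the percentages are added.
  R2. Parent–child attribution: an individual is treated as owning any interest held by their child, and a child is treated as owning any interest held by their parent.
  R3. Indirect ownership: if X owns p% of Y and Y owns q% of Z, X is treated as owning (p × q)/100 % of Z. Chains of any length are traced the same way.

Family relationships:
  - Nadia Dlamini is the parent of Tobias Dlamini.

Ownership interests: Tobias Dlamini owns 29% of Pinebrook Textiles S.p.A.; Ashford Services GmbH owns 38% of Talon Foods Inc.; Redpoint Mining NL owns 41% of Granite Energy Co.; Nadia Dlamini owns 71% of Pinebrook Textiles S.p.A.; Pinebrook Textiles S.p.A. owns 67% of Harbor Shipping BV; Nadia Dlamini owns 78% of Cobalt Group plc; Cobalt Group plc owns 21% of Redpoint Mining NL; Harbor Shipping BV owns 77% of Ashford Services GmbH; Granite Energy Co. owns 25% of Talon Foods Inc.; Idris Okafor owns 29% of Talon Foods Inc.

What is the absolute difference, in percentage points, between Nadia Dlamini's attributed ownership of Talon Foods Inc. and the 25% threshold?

By parent–child attribution (R2), Nadia Dlamini is treated as also owning Tobias Dlamini's interest in Pinebrook Textiles S.p.A, giving 71% + 29% = 100%.
Chain via Pinebrook Textiles S.p.A. → Harbor Shipping BV → Ashford Services GmbH (R3): 100% × 67% × 77% × 38% = 19.6042% of Talon Foods Inc.
Chain via Cobalt Group plc → Redpoint Mining NL → Granite Energy Co. (R3): 78% × 21% × 41% × 25% = 1.67895% of Talon Foods Inc.
Aggregating (R1): 19.6042% + 1.67895% = 21.28315%.
21.28315% falls short of the 25% threshold by 3.71685 percentage points.

3.71685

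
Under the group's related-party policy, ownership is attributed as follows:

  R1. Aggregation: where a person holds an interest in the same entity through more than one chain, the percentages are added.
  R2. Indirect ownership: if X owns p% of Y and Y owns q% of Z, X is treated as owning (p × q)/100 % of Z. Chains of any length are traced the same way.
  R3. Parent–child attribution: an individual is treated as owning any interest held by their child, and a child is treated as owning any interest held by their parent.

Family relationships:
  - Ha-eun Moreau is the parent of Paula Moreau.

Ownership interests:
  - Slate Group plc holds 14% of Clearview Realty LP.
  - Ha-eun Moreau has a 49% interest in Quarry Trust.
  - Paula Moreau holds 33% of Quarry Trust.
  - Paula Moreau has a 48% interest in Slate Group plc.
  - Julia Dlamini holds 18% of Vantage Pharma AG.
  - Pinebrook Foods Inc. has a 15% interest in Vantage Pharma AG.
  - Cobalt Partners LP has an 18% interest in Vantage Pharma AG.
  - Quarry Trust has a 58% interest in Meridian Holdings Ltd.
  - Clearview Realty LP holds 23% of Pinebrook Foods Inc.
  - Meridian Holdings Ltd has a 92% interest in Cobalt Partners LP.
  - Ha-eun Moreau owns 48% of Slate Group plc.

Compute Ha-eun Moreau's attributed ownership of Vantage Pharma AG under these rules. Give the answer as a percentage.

By parent–child attribution (R3), Ha-eun Moreau is treated as also owning Paula Moreau's interest in Slate Group plc, giving 48% + 48% = 96%.
By parent–child attribution (R3), Ha-eun Moreau is treated as also owning Paula Moreau's interest in Quarry Trust, giving 49% + 33% = 82%.
Chain via Slate Group plc → Clearview Realty LP → Pinebrook Foods Inc. (R2): 96% × 14% × 23% × 15% = 0.46368% of Vantage Pharma AG.
Chain via Quarry Trust → Meridian Holdings Ltd → Cobalt Partners LP (R2): 82% × 58% × 92% × 18% = 7.875936% of Vantage Pharma AG.
Aggregating (R1): 0.46368% + 7.875936% = 8.339616%.

8.339616%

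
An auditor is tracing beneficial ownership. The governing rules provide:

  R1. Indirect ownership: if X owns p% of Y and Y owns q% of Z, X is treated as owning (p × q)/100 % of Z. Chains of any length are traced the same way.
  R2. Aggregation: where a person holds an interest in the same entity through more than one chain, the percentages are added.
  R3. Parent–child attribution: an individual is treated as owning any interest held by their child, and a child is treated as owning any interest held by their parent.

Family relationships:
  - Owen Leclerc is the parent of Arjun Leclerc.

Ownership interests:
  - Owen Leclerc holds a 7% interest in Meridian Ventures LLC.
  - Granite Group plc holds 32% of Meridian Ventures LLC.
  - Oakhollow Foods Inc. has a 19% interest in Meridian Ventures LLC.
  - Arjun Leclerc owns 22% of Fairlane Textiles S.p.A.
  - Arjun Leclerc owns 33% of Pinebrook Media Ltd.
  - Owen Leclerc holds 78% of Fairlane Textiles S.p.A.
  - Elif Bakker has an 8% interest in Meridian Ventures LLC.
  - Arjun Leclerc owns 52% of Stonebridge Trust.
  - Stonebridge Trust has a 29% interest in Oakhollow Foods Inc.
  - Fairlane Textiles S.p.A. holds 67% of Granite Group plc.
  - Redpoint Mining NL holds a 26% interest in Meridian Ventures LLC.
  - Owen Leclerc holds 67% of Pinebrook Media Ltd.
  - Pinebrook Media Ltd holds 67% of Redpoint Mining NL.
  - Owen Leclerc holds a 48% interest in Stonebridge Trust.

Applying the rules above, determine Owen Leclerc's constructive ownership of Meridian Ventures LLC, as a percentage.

51.37%

By parent–child attribution (R3), Owen Leclerc is treated as also owning Arjun Leclerc's interest in Fairlane Textiles S.p.A, giving 78% + 22% = 100%.
By parent–child attribution (R3), Owen Leclerc is treated as also owning Arjun Leclerc's interest in Pinebrook Media Ltd, giving 67% + 33% = 100%.
By parent–child attribution (R3), Owen Leclerc is treated as also owning Arjun Leclerc's interest in Stonebridge Trust, giving 48% + 52% = 100%.
Chain via Fairlane Textiles S.p.A. → Granite Group plc (R1): 100% × 67% × 32% = 21.44% of Meridian Ventures LLC.
Chain via Pinebrook Media Ltd → Redpoint Mining NL (R1): 100% × 67% × 26% = 17.42% of Meridian Ventures LLC.
Chain via Stonebridge Trust → Oakhollow Foods Inc. (R1): 100% × 29% × 19% = 5.51% of Meridian Ventures LLC.
Direct interest in Meridian Ventures LLC: 7%.
Aggregating (R2): 21.44% + 17.42% + 5.51% + 7% = 51.37%.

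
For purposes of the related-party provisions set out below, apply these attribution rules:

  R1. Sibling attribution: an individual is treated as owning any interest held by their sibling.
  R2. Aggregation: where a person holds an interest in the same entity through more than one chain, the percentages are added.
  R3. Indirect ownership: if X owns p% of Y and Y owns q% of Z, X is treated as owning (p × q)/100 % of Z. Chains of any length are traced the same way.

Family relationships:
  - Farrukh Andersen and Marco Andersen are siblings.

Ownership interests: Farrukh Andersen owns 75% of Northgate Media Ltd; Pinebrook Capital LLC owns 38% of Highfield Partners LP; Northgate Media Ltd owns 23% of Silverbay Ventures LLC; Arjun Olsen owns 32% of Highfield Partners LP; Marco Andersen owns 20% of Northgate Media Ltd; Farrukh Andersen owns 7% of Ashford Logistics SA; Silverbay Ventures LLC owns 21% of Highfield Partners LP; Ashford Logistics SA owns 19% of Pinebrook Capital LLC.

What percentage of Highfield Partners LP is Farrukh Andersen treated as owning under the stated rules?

By sibling attribution (R1), Farrukh Andersen is treated as also owning Marco Andersen's interest in Northgate Media Ltd, giving 75% + 20% = 95%.
Chain via Ashford Logistics SA → Pinebrook Capital LLC (R3): 7% × 19% × 38% = 0.5054% of Highfield Partners LP.
Chain via Northgate Media Ltd → Silverbay Ventures LLC (R3): 95% × 23% × 21% = 4.5885% of Highfield Partners LP.
Aggregating (R2): 0.5054% + 4.5885% = 5.0939%.

5.0939%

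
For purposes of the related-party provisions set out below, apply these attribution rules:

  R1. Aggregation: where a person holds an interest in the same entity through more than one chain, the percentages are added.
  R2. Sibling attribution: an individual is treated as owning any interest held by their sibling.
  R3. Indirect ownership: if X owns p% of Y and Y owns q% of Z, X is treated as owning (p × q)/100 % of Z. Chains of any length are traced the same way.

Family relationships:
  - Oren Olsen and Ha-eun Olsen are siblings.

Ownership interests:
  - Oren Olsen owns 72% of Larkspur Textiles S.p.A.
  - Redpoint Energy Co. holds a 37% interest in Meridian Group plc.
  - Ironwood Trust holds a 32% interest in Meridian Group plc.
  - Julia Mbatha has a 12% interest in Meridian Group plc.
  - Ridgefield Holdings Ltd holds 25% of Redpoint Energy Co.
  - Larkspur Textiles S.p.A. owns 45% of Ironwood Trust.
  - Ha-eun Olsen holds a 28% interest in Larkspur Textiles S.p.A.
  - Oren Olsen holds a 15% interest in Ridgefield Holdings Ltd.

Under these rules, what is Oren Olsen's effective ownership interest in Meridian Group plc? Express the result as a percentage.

By sibling attribution (R2), Oren Olsen is treated as also owning Ha-eun Olsen's interest in Larkspur Textiles S.p.A, giving 72% + 28% = 100%.
Chain via Larkspur Textiles S.p.A. → Ironwood Trust (R3): 100% × 45% × 32% = 14.4% of Meridian Group plc.
Chain via Ridgefield Holdings Ltd → Redpoint Energy Co. (R3): 15% × 25% × 37% = 1.3875% of Meridian Group plc.
Aggregating (R1): 14.4% + 1.3875% = 15.7875%.

15.7875%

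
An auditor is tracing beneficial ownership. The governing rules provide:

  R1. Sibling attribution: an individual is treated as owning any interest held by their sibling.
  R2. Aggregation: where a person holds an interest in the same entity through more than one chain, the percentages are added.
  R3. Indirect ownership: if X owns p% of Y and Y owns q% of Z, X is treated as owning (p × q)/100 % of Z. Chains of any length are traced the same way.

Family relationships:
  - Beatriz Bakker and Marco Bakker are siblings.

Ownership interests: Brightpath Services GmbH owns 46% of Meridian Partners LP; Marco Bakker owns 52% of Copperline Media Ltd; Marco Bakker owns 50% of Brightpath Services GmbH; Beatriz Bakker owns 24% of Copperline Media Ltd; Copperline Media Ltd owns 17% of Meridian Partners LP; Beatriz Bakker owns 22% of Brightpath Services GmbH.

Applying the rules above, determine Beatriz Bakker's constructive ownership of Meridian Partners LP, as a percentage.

By sibling attribution (R1), Beatriz Bakker is treated as also owning Marco Bakker's interest in Copperline Media Ltd, giving 24% + 52% = 76%.
By sibling attribution (R1), Beatriz Bakker is treated as also owning Marco Bakker's interest in Brightpath Services GmbH, giving 22% + 50% = 72%.
Chain via Copperline Media Ltd (R3): 76% × 17% = 12.92% of Meridian Partners LP.
Chain via Brightpath Services GmbH (R3): 72% × 46% = 33.12% of Meridian Partners LP.
Aggregating (R2): 12.92% + 33.12% = 46.04%.

46.04%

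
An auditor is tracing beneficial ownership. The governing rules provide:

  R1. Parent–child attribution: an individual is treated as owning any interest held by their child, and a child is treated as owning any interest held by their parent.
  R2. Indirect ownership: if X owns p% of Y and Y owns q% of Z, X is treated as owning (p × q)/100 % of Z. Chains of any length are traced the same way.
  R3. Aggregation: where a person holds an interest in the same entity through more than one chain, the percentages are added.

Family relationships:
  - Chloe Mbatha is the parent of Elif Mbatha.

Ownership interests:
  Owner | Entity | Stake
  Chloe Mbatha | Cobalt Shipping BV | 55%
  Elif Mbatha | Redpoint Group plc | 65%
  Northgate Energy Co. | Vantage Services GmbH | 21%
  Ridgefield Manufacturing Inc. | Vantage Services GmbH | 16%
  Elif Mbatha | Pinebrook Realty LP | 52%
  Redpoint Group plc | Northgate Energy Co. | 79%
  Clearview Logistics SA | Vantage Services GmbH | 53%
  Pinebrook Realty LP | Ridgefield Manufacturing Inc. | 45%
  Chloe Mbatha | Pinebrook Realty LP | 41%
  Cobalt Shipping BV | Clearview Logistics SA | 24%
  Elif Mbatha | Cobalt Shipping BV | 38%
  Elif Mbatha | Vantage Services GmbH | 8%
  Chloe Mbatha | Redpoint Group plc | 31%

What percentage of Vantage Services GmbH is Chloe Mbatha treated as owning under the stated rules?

By parent–child attribution (R1), Chloe Mbatha is treated as also owning Elif Mbatha's interest in Redpoint Group plc, giving 31% + 65% = 96%.
By parent–child attribution (R1), Chloe Mbatha is treated as also owning Elif Mbatha's interest in Pinebrook Realty LP, giving 41% + 52% = 93%.
By parent–child attribution (R1), Chloe Mbatha is treated as also owning Elif Mbatha's interest in Cobalt Shipping BV, giving 55% + 38% = 93%.
By parent–child attribution (R1), Chloe Mbatha is treated as owning Elif Mbatha's 8% interest in Vantage Services GmbH.
Chain via Redpoint Group plc → Northgate Energy Co. (R2): 96% × 79% × 21% = 15.9264% of Vantage Services GmbH.
Chain via Pinebrook Realty LP → Ridgefield Manufacturing Inc. (R2): 93% × 45% × 16% = 6.696% of Vantage Services GmbH.
Chain via Cobalt Shipping BV → Clearview Logistics SA (R2): 93% × 24% × 53% = 11.8296% of Vantage Services GmbH.
Direct interest in Vantage Services GmbH: 8%.
Aggregating (R3): 15.9264% + 6.696% + 11.8296% + 8% = 42.452%.

42.452%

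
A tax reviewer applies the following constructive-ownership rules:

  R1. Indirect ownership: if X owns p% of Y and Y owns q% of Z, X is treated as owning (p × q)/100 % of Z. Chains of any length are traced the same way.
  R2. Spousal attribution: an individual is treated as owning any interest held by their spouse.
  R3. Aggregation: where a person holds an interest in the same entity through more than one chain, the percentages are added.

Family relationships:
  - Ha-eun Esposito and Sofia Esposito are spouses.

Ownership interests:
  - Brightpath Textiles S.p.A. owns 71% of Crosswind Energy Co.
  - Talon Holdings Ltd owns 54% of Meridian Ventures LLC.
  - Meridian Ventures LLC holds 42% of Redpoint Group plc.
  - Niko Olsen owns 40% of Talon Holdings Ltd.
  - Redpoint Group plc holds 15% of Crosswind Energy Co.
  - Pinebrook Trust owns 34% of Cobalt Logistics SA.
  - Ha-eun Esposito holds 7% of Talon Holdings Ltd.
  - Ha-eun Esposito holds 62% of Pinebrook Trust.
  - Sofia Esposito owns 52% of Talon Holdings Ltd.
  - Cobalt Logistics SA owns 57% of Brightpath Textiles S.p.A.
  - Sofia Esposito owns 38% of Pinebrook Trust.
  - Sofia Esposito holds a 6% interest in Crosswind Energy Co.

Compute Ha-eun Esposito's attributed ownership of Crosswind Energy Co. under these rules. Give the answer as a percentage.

21.76698%

By spousal attribution (R2), Ha-eun Esposito is treated as also owning Sofia Esposito's interest in Pinebrook Trust, giving 62% + 38% = 100%.
By spousal attribution (R2), Ha-eun Esposito is treated as also owning Sofia Esposito's interest in Talon Holdings Ltd, giving 7% + 52% = 59%.
By spousal attribution (R2), Ha-eun Esposito is treated as owning Sofia Esposito's 6% interest in Crosswind Energy Co.
Chain via Pinebrook Trust → Cobalt Logistics SA → Brightpath Textiles S.p.A. (R1): 100% × 34% × 57% × 71% = 13.7598% of Crosswind Energy Co.
Chain via Talon Holdings Ltd → Meridian Ventures LLC → Redpoint Group plc (R1): 59% × 54% × 42% × 15% = 2.00718% of Crosswind Energy Co.
Direct interest in Crosswind Energy Co: 6%.
Aggregating (R3): 13.7598% + 2.00718% + 6% = 21.76698%.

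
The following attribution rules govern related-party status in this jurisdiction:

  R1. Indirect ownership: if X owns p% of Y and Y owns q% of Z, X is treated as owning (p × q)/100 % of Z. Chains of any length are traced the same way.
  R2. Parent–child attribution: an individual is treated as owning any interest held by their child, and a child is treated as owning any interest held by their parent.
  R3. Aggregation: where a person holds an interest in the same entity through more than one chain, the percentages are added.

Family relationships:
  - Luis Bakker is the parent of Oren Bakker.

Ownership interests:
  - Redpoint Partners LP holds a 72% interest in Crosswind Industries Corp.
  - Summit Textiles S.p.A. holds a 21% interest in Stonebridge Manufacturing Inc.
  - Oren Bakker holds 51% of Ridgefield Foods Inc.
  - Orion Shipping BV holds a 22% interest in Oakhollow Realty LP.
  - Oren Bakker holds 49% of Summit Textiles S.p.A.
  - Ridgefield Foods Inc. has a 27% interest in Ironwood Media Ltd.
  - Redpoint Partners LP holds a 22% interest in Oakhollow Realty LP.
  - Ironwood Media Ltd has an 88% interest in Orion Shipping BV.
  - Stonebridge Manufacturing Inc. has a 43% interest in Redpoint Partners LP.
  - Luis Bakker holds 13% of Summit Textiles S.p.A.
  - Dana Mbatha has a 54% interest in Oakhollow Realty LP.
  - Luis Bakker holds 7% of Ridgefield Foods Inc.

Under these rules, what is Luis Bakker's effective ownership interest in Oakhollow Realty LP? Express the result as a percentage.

4.263468%

By parent–child attribution (R2), Luis Bakker is treated as also owning Oren Bakker's interest in Summit Textiles S.p.A, giving 13% + 49% = 62%.
By parent–child attribution (R2), Luis Bakker is treated as also owning Oren Bakker's interest in Ridgefield Foods Inc, giving 7% + 51% = 58%.
Chain via Summit Textiles S.p.A. → Stonebridge Manufacturing Inc. → Redpoint Partners LP (R1): 62% × 21% × 43% × 22% = 1.231692% of Oakhollow Realty LP.
Chain via Ridgefield Foods Inc. → Ironwood Media Ltd → Orion Shipping BV (R1): 58% × 27% × 88% × 22% = 3.031776% of Oakhollow Realty LP.
Aggregating (R3): 1.231692% + 3.031776% = 4.263468%.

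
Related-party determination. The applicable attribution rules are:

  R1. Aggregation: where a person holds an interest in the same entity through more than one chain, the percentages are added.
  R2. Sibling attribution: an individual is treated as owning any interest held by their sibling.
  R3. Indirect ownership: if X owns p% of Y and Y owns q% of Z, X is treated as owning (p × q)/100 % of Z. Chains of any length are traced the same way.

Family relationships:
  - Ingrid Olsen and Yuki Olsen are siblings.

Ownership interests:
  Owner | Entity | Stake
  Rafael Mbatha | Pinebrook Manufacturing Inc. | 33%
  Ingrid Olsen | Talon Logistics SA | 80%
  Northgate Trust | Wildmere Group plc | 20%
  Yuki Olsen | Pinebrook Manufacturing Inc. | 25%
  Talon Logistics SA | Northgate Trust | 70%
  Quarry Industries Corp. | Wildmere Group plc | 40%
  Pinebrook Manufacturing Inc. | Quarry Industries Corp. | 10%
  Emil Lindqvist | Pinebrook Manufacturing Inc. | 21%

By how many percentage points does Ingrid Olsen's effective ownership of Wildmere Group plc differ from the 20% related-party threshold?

By sibling attribution (R2), Ingrid Olsen is treated as owning Yuki Olsen's 25% interest in Pinebrook Manufacturing Inc.
Chain via Talon Logistics SA → Northgate Trust (R3): 80% × 70% × 20% = 11.2% of Wildmere Group plc.
Chain via Pinebrook Manufacturing Inc. → Quarry Industries Corp. (R3): 25% × 10% × 40% = 1% of Wildmere Group plc.
Aggregating (R1): 11.2% + 1% = 12.2%.
12.2% falls short of the 20% threshold by 7.8 percentage points.

7.8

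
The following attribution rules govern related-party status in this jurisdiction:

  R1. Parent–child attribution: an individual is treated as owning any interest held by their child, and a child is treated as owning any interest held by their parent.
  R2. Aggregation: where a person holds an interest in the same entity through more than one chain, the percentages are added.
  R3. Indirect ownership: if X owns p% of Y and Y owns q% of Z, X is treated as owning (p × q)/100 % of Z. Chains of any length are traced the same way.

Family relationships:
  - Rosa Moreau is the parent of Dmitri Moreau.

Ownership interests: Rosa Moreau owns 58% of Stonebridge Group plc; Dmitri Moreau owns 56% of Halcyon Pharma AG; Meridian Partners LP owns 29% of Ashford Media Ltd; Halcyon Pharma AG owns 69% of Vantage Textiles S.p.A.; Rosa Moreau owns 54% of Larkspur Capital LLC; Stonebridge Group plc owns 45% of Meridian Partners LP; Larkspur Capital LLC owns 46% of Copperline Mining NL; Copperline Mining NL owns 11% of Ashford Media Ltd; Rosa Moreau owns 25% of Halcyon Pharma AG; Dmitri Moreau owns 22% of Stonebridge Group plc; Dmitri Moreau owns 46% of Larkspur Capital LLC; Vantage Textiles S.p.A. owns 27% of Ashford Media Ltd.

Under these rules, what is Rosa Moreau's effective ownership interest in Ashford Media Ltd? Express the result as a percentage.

By parent–child attribution (R1), Rosa Moreau is treated as also owning Dmitri Moreau's interest in Halcyon Pharma AG, giving 25% + 56% = 81%.
By parent–child attribution (R1), Rosa Moreau is treated as also owning Dmitri Moreau's interest in Larkspur Capital LLC, giving 54% + 46% = 100%.
By parent–child attribution (R1), Rosa Moreau is treated as also owning Dmitri Moreau's interest in Stonebridge Group plc, giving 58% + 22% = 80%.
Chain via Halcyon Pharma AG → Vantage Textiles S.p.A. (R3): 81% × 69% × 27% = 15.0903% of Ashford Media Ltd.
Chain via Larkspur Capital LLC → Copperline Mining NL (R3): 100% × 46% × 11% = 5.06% of Ashford Media Ltd.
Chain via Stonebridge Group plc → Meridian Partners LP (R3): 80% × 45% × 29% = 10.44% of Ashford Media Ltd.
Aggregating (R2): 15.0903% + 5.06% + 10.44% = 30.5903%.

30.5903%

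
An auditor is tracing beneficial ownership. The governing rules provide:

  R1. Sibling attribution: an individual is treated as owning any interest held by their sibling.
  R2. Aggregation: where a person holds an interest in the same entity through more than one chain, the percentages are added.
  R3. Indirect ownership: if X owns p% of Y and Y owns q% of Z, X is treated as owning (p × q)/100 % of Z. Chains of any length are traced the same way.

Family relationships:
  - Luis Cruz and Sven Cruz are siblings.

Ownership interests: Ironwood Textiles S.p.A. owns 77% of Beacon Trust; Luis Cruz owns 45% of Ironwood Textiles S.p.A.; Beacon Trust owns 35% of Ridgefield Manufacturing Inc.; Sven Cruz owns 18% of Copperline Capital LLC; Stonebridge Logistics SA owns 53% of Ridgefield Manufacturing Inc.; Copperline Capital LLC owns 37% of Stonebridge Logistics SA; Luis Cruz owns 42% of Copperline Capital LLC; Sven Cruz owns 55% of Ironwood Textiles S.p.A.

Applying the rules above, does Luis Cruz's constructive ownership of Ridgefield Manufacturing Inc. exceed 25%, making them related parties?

Yes

By sibling attribution (R1), Luis Cruz is treated as also owning Sven Cruz's interest in Copperline Capital LLC, giving 42% + 18% = 60%.
By sibling attribution (R1), Luis Cruz is treated as also owning Sven Cruz's interest in Ironwood Textiles S.p.A, giving 45% + 55% = 100%.
Chain via Copperline Capital LLC → Stonebridge Logistics SA (R3): 60% × 37% × 53% = 11.766% of Ridgefield Manufacturing Inc.
Chain via Ironwood Textiles S.p.A. → Beacon Trust (R3): 100% × 77% × 35% = 26.95% of Ridgefield Manufacturing Inc.
Aggregating (R2): 11.766% + 26.95% = 38.716%.
38.716% exceeds the 25% threshold, so Luis is a related party to Ridgefield Manufacturing Inc.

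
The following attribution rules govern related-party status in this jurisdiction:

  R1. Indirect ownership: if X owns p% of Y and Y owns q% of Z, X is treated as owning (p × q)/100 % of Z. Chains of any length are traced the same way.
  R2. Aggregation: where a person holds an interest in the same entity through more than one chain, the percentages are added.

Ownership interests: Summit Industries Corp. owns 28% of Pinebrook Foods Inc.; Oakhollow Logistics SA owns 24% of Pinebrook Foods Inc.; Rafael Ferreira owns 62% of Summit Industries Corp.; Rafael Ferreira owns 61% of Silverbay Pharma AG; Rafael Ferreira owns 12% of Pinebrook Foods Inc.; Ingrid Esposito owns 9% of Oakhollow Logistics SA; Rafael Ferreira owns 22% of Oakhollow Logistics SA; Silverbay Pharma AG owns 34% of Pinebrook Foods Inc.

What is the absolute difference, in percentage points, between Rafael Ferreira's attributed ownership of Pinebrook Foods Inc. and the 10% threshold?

45.38

Chain via Silverbay Pharma AG (R1): 61% × 34% = 20.74% of Pinebrook Foods Inc.
Chain via Summit Industries Corp. (R1): 62% × 28% = 17.36% of Pinebrook Foods Inc.
Chain via Oakhollow Logistics SA (R1): 22% × 24% = 5.28% of Pinebrook Foods Inc.
Direct interest in Pinebrook Foods Inc: 12%.
Aggregating (R2): 20.74% + 17.36% + 5.28% + 12% = 55.38%.
55.38% exceeds the 10% threshold by 45.38 percentage points.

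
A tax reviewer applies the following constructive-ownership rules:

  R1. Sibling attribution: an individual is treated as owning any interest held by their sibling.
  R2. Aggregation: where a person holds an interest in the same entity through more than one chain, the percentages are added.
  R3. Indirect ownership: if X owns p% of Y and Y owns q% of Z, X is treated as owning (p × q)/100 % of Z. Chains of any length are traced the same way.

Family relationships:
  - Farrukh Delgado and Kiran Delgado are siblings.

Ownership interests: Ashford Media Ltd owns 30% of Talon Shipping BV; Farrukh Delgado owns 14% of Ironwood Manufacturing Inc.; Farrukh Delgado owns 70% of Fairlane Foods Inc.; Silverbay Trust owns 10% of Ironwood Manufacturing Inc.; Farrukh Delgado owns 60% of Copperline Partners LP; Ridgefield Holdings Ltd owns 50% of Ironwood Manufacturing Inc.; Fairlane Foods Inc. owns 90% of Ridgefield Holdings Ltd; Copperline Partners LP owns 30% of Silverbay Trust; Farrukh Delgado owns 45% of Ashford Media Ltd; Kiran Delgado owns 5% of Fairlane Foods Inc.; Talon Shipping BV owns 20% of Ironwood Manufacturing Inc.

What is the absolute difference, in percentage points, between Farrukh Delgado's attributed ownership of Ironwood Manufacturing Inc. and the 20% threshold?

32.25

By sibling attribution (R1), Farrukh Delgado is treated as also owning Kiran Delgado's interest in Fairlane Foods Inc, giving 70% + 5% = 75%.
Chain via Copperline Partners LP → Silverbay Trust (R3): 60% × 30% × 10% = 1.8% of Ironwood Manufacturing Inc.
Chain via Fairlane Foods Inc. → Ridgefield Holdings Ltd (R3): 75% × 90% × 50% = 33.75% of Ironwood Manufacturing Inc.
Chain via Ashford Media Ltd → Talon Shipping BV (R3): 45% × 30% × 20% = 2.7% of Ironwood Manufacturing Inc.
Direct interest in Ironwood Manufacturing Inc: 14%.
Aggregating (R2): 1.8% + 33.75% + 2.7% + 14% = 52.25%.
52.25% exceeds the 20% threshold by 32.25 percentage points.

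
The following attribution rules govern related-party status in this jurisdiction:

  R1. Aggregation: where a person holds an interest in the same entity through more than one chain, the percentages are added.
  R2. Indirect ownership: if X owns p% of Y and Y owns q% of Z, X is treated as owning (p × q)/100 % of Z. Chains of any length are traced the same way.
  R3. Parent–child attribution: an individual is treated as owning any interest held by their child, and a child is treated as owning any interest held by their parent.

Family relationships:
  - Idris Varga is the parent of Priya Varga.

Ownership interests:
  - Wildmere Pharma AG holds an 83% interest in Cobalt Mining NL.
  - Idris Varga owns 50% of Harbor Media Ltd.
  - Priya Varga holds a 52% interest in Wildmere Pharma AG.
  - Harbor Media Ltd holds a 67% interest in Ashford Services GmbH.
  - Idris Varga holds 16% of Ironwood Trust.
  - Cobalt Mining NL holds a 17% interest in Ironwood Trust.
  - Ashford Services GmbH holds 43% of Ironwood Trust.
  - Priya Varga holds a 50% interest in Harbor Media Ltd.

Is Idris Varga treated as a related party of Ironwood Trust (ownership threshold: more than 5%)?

Yes

By parent–child attribution (R3), Idris Varga is treated as also owning Priya Varga's interest in Harbor Media Ltd, giving 50% + 50% = 100%.
By parent–child attribution (R3), Idris Varga is treated as owning Priya Varga's 52% interest in Wildmere Pharma AG.
Chain via Harbor Media Ltd → Ashford Services GmbH (R2): 100% × 67% × 43% = 28.81% of Ironwood Trust.
Direct interest in Ironwood Trust: 16%.
Chain via Wildmere Pharma AG → Cobalt Mining NL (R2): 52% × 83% × 17% = 7.3372% of Ironwood Trust.
Aggregating (R1): 28.81% + 16% + 7.3372% = 52.1472%.
52.1472% exceeds the 5% threshold, so Idris is a related party to Ironwood Trust.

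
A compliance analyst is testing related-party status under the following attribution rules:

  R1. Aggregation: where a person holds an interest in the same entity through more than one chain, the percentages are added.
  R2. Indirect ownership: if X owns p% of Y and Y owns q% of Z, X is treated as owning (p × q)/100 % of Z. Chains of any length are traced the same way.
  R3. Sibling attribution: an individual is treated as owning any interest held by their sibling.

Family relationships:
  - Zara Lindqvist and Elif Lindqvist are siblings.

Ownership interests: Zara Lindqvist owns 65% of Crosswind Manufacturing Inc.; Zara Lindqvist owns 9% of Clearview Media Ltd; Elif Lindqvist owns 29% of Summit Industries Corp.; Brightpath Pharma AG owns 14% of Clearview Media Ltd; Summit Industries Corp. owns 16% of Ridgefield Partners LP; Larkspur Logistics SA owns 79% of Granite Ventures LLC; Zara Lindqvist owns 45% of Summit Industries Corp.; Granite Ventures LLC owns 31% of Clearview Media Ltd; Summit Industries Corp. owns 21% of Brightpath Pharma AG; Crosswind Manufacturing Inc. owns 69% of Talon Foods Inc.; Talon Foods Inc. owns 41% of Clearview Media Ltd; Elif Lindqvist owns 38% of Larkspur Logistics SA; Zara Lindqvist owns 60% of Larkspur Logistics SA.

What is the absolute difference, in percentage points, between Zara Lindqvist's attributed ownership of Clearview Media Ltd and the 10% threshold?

43.5643

By sibling attribution (R3), Zara Lindqvist is treated as also owning Elif Lindqvist's interest in Larkspur Logistics SA, giving 60% + 38% = 98%.
By sibling attribution (R3), Zara Lindqvist is treated as also owning Elif Lindqvist's interest in Summit Industries Corp, giving 45% + 29% = 74%.
Chain via Crosswind Manufacturing Inc. → Talon Foods Inc. (R2): 65% × 69% × 41% = 18.3885% of Clearview Media Ltd.
Chain via Larkspur Logistics SA → Granite Ventures LLC (R2): 98% × 79% × 31% = 24.0002% of Clearview Media Ltd.
Chain via Summit Industries Corp. → Brightpath Pharma AG (R2): 74% × 21% × 14% = 2.1756% of Clearview Media Ltd.
Direct interest in Clearview Media Ltd: 9%.
Aggregating (R1): 18.3885% + 24.0002% + 2.1756% + 9% = 53.5643%.
53.5643% exceeds the 10% threshold by 43.5643 percentage points.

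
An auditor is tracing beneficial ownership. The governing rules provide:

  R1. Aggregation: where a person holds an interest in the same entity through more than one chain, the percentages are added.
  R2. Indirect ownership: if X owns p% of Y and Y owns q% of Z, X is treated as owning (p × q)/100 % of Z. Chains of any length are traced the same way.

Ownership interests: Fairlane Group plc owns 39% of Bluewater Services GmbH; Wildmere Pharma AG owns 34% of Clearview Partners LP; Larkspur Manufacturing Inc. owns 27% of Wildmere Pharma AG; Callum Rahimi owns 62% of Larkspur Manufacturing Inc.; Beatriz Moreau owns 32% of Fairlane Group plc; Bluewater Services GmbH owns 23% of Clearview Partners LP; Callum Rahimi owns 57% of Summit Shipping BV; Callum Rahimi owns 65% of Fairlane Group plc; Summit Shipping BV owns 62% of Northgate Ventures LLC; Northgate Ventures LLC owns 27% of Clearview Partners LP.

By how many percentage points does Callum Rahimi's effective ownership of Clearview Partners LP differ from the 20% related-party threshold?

Chain via Larkspur Manufacturing Inc. → Wildmere Pharma AG (R2): 62% × 27% × 34% = 5.6916% of Clearview Partners LP.
Chain via Fairlane Group plc → Bluewater Services GmbH (R2): 65% × 39% × 23% = 5.8305% of Clearview Partners LP.
Chain via Summit Shipping BV → Northgate Ventures LLC (R2): 57% × 62% × 27% = 9.5418% of Clearview Partners LP.
Aggregating (R1): 5.6916% + 5.8305% + 9.5418% = 21.0639%.
21.0639% exceeds the 20% threshold by 1.0639 percentage points.

1.0639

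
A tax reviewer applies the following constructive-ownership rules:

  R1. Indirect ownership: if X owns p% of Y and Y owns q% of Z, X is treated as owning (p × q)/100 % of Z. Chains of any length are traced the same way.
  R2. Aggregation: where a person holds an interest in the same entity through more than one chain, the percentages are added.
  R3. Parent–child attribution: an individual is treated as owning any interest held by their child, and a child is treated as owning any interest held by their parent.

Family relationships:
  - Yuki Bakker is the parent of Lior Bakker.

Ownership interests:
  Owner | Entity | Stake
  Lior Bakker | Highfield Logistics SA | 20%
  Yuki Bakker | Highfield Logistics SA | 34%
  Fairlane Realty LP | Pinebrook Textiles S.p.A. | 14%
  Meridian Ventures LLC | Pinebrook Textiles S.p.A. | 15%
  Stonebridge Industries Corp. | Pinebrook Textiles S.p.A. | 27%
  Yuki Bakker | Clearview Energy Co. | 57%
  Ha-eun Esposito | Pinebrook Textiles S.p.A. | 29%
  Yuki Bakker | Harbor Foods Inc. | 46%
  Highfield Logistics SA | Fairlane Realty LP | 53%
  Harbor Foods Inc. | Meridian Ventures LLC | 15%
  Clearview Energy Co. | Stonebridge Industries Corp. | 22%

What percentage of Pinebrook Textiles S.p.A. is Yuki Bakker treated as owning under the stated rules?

8.4276%

By parent–child attribution (R3), Yuki Bakker is treated as also owning Lior Bakker's interest in Highfield Logistics SA, giving 34% + 20% = 54%.
Chain via Highfield Logistics SA → Fairlane Realty LP (R1): 54% × 53% × 14% = 4.0068% of Pinebrook Textiles S.p.A.
Chain via Harbor Foods Inc. → Meridian Ventures LLC (R1): 46% × 15% × 15% = 1.035% of Pinebrook Textiles S.p.A.
Chain via Clearview Energy Co. → Stonebridge Industries Corp. (R1): 57% × 22% × 27% = 3.3858% of Pinebrook Textiles S.p.A.
Aggregating (R2): 4.0068% + 1.035% + 3.3858% = 8.4276%.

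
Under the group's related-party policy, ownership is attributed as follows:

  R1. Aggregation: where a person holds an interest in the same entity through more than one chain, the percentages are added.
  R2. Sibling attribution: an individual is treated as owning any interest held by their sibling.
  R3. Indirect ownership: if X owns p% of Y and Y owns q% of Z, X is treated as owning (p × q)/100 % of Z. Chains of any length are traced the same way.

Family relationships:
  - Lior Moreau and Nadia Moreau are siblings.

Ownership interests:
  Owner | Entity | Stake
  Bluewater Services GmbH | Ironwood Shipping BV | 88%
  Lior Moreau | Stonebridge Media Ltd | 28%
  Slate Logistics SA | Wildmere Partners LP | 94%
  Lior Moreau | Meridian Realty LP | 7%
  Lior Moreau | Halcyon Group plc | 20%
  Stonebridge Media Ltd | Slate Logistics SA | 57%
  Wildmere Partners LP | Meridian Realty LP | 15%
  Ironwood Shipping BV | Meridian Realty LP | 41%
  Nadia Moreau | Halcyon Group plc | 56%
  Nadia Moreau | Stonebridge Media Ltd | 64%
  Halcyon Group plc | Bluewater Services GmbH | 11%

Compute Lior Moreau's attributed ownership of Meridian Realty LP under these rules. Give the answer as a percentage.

By sibling attribution (R2), Lior Moreau is treated as also owning Nadia Moreau's interest in Stonebridge Media Ltd, giving 28% + 64% = 92%.
By sibling attribution (R2), Lior Moreau is treated as also owning Nadia Moreau's interest in Halcyon Group plc, giving 20% + 56% = 76%.
Chain via Stonebridge Media Ltd → Slate Logistics SA → Wildmere Partners LP (R3): 92% × 57% × 94% × 15% = 7.39404% of Meridian Realty LP.
Chain via Halcyon Group plc → Bluewater Services GmbH → Ironwood Shipping BV (R3): 76% × 11% × 88% × 41% = 3.016288% of Meridian Realty LP.
Direct interest in Meridian Realty LP: 7%.
Aggregating (R1): 7.39404% + 3.016288% + 7% = 17.410328%.

17.410328%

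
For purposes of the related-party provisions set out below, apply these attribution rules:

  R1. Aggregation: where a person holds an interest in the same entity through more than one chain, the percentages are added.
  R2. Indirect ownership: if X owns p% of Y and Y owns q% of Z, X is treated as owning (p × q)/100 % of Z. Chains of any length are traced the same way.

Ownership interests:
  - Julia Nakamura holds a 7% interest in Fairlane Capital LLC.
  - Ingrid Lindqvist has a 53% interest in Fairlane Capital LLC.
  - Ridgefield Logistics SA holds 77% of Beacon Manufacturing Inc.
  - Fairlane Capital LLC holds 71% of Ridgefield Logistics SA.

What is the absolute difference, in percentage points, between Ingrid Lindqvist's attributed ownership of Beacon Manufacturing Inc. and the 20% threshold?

Chain via Fairlane Capital LLC → Ridgefield Logistics SA (R2): 53% × 71% × 77% = 28.9751% of Beacon Manufacturing Inc.
28.9751% exceeds the 20% threshold by 8.9751 percentage points.

8.9751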